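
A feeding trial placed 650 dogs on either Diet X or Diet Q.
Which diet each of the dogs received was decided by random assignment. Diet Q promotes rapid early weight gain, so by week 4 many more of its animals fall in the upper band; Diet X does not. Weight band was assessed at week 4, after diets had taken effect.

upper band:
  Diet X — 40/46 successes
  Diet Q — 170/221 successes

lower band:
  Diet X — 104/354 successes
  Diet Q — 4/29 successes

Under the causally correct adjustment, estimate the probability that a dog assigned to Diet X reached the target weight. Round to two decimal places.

0.36

Diet X is higher inside every week-4 weight band stratum but Diet Q is higher in aggregate. Whether to stratify depends on how week-4 weight band relates to the diet.
The distribution of week-4 weight band is itself part of what the diet does — it is an intermediate outcome. Holding it fixed would remove that part of the effect; the total effect is the pooled difference.
So P(outcome | do(Diet X)) is just the pooled rate for Diet X: 144/400 = 0.360.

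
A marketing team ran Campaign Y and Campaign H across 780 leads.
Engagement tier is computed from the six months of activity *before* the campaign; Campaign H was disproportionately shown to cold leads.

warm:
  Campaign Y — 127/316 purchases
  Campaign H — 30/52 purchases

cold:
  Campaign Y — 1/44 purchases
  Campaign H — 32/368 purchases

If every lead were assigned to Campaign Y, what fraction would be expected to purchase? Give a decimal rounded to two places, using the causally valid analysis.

Campaign H is higher inside every engagement tier stratum but Campaign Y is higher in aggregate. Whether to stratify depends on how engagement tier relates to the campaign.
Engagement tier is set before the campaign has any effect — it is not caused by the campaign — and it independently drives the outcome. That makes it a confounder, so the causal comparison is within engagement tier levels.
Standardising Campaign Y to the population engagement tier mix: 0.472·127/316 + 0.528·1/44 = 0.202.

0.20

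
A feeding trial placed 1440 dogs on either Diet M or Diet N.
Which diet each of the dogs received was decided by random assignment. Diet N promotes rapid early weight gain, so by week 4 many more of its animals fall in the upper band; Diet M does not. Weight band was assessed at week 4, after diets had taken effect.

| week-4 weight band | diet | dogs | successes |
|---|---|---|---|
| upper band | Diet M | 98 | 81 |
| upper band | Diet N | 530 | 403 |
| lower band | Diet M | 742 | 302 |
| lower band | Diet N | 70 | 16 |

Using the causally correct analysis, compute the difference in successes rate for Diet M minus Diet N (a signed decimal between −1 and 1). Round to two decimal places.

-0.24

Because the diet influences week-4 weight band, week-4 weight band is a post-treatment mediator, not a confounder. Stratifying on it would bias the estimate; the causal effect is the crude pooled difference.
The causal difference is the pooled difference: 0.456 − 0.698 = -0.242.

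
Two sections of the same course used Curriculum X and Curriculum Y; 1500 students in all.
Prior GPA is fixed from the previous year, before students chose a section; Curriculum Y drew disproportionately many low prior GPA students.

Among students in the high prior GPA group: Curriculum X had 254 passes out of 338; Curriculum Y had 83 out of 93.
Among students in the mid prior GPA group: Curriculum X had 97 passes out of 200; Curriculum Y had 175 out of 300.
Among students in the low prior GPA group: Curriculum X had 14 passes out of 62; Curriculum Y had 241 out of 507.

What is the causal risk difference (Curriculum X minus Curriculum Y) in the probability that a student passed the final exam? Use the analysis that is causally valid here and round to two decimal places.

Since prior GPA band is a pre-existing factor (not a product of the teaching method) and it affects the outcome on its own, it is a confounder. The stratified rates, not the pooled rate, identify the causal effect.
Adjusting over the population distribution of prior GPA band: 0.287·(0.751−0.892) + 0.333·(0.485−0.583) + 0.379·(0.226−0.475) = -0.168.

-0.17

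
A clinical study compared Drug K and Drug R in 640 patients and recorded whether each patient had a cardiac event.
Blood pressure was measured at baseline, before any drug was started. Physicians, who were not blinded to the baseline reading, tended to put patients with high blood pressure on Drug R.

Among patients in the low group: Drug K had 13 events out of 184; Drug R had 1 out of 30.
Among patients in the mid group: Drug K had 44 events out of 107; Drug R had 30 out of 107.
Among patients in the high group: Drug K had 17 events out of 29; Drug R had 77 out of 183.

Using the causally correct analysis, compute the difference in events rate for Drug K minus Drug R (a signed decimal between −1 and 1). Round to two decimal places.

Within every blood pressure level Drug R has the lower rate, yet pooled Drug K does — Simpson's reversal.
Blood pressure satisfies the back-door criterion: it is not a descendant of the drug, and it blocks the spurious path from drug to outcome. Adjusting for it (i.e., using the within-blood pressure rates) gives the causal effect.
Adjusting over the population distribution of blood pressure: 0.334·(0.071−0.033) + 0.334·(0.411−0.280) + 0.331·(0.586−0.421) = +0.111.

+0.11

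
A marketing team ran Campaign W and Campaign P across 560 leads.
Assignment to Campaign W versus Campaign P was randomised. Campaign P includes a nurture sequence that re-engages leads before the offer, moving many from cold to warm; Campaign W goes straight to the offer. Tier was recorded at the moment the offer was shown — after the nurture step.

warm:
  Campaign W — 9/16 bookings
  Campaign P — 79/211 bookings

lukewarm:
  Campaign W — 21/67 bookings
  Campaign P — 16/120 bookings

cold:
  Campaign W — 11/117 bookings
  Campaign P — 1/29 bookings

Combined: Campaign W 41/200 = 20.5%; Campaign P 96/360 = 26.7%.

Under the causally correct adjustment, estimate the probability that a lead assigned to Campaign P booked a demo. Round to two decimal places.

Campaign W is higher inside every engagement tier stratum but Campaign P is higher in aggregate. Whether to stratify depends on how engagement tier relates to the campaign.
Engagement tier lies on the pathway campaign → engagement tier → outcome, so adjusting for it blocks the indirect effect. For the total causal effect of campaign, use the unadjusted pooled rates.
So P(outcome | do(Campaign P)) is just the pooled rate for Campaign P: 96/360 = 0.267.

0.27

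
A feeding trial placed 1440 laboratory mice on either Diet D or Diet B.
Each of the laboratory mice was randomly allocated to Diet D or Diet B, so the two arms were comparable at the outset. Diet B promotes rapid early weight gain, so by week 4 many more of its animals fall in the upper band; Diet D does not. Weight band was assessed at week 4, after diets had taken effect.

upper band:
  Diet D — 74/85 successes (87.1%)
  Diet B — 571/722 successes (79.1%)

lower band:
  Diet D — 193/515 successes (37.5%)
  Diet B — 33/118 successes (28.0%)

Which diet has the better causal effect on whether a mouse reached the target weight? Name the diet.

The week-4 weight band-specific comparison favours Diet D throughout, but the pooled figures favour Diet B. The question is whether to condition on week-4 weight band.
Because the diet influences week-4 weight band, week-4 weight band is a post-treatment mediator, not a confounder. Stratifying on it would bias the estimate; the causal effect is the crude pooled difference.
Pooled: Diet D 44.5% vs Diet B 71.9%; Diet B is higher overall.

Diet B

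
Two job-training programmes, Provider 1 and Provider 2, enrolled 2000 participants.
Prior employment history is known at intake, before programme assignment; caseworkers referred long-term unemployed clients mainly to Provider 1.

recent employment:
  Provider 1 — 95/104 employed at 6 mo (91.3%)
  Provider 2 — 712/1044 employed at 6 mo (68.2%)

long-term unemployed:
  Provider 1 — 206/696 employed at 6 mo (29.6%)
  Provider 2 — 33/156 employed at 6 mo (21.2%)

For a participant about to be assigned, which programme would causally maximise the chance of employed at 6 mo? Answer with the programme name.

Provider 1

Within every prior employment history level Provider 1 has the higher rate, yet pooled Provider 2 does — Simpson's reversal.
Here prior employment history is a common cause — it drives both which programme a case falls under and the outcome. The crude comparison mixes populations; the stratum-specific rates are the causally relevant ones.
Within each level — recent employment: 91.3% vs 68.2%; long-term unemployed: 29.6% vs 21.2% — Provider 1 is higher every time.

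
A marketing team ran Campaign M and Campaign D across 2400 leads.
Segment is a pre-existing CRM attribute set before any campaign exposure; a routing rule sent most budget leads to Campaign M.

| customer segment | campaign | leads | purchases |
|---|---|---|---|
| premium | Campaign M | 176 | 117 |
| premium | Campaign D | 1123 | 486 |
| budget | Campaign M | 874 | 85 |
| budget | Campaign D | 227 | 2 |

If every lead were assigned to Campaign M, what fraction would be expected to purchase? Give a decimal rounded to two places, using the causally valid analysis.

0.40

Customer segment is set before the campaign has any effect — it is not caused by the campaign — and it independently drives the outcome. That makes it a confounder, so the causal comparison is within customer segment levels.
Standardising Campaign M to the population customer segment mix: 0.541·117/176 + 0.459·85/874 = 0.404.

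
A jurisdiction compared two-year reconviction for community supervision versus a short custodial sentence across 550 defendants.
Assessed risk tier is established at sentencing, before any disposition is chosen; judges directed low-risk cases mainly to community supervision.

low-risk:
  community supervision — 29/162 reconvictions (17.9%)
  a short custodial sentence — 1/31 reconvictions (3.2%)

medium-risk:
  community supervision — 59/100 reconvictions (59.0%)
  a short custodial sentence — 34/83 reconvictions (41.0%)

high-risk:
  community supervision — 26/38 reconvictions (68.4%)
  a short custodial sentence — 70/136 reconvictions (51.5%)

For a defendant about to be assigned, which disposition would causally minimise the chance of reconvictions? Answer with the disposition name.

Assessed risk tier satisfies the back-door criterion: it is not a descendant of the disposition, and it blocks the spurious path from disposition to outcome. Adjusting for it (i.e., using the within-assessed risk tier rates) gives the causal effect.
Within each level — low-risk: 17.9% vs 3.2%; medium-risk: 59.0% vs 41.0%; high-risk: 68.4% vs 51.5% — a short custodial sentence is lower every time.

a short custodial sentence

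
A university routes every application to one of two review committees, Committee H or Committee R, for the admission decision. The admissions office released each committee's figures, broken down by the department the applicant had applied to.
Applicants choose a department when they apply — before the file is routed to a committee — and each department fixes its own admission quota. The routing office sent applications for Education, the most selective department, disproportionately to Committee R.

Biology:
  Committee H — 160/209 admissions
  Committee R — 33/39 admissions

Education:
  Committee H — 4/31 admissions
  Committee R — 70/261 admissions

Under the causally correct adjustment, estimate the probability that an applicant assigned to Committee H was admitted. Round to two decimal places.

Here department is a common cause — it drives both which review committee a case falls under and the outcome. The crude comparison mixes populations; the stratum-specific rates are the causally relevant ones.
Standardising Committee H to the population department mix: 0.459·160/209 + 0.541·4/31 = 0.421.

0.42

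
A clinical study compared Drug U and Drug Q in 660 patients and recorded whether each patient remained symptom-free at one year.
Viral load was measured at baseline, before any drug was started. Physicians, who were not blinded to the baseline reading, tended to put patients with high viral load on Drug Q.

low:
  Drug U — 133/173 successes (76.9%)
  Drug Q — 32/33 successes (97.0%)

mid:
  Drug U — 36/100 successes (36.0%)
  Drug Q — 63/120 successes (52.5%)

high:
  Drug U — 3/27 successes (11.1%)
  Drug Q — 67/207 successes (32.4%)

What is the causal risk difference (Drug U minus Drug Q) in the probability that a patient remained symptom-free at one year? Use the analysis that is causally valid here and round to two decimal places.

-0.19

The viral load-specific comparison favours Drug Q throughout, but the pooled figures favour Drug U. The question is whether to condition on viral load.
Viral load satisfies the back-door criterion: it is not a descendant of the drug, and it blocks the spurious path from drug to outcome. Adjusting for it (i.e., using the within-viral load rates) gives the causal effect.
Adjusting over the population distribution of viral load: 0.312·(0.769−0.970) + 0.333·(0.360−0.525) + 0.355·(0.111−0.324) = -0.193.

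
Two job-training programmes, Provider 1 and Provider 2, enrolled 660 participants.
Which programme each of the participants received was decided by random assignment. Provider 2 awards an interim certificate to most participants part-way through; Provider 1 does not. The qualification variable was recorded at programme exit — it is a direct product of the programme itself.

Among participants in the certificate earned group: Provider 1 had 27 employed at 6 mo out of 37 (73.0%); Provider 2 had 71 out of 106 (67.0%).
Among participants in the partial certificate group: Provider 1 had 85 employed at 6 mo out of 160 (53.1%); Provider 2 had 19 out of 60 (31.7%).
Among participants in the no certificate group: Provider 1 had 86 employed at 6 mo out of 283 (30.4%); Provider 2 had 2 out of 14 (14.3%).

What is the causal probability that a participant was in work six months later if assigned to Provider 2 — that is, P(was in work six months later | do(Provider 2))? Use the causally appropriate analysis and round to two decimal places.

Qualification attained during the programme is recorded after the programme and is itself shifted by it — it sits on the causal path from programme to outcome. Conditioning on a mediator would strip out part of the effect we want; the pooled comparison gives the total causal effect.
So P(outcome | do(Provider 2)) is just the pooled rate for Provider 2: 92/180 = 0.511.

0.51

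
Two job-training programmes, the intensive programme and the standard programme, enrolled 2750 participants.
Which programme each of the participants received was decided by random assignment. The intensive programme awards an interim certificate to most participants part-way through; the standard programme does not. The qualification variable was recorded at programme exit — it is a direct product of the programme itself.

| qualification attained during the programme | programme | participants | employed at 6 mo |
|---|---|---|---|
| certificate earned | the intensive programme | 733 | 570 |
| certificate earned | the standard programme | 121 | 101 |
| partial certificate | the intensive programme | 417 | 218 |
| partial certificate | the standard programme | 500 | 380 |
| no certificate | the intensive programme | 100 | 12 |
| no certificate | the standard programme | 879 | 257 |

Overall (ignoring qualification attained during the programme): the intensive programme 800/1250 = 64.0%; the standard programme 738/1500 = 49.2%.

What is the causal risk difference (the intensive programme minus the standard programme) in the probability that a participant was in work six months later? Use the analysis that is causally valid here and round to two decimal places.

Qualification attained during the programme lies on the pathway programme → qualification attained during the programme → outcome, so adjusting for it blocks the indirect effect. For the total causal effect of programme, use the unadjusted pooled rates.
The causal difference is the pooled difference: 0.640 − 0.492 = +0.148.

+0.15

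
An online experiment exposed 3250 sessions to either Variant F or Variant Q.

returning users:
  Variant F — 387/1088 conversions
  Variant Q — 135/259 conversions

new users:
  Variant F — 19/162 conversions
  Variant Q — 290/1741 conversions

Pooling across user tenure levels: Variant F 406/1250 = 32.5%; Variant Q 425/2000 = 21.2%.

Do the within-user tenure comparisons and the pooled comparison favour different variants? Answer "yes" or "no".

yes

Within each user tenure level (returning users 35.6% vs 52.1%; new users 11.7% vs 16.7%), Variant Q has the higher rate every time. Pooled: 32.5% vs 21.2% — Variant F has the higher rate overall. The two comparisons disagree.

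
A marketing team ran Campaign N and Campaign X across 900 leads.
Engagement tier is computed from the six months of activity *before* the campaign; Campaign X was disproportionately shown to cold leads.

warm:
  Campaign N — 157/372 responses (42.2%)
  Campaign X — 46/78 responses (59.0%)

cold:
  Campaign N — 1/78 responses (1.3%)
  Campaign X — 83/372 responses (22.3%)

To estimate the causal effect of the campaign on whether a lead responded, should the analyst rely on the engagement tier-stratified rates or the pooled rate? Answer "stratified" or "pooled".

stratified

Campaign X is higher inside every engagement tier stratum but Campaign N is higher in aggregate. Whether to stratify depends on how engagement tier relates to the campaign.
Here engagement tier is a common cause — it drives both which campaign a case falls under and the outcome. The crude comparison mixes populations; the stratum-specific rates are the causally relevant ones.
Within each level — warm: 42.2% vs 59.0%; cold: 1.3% vs 22.3% — Campaign X is higher every time.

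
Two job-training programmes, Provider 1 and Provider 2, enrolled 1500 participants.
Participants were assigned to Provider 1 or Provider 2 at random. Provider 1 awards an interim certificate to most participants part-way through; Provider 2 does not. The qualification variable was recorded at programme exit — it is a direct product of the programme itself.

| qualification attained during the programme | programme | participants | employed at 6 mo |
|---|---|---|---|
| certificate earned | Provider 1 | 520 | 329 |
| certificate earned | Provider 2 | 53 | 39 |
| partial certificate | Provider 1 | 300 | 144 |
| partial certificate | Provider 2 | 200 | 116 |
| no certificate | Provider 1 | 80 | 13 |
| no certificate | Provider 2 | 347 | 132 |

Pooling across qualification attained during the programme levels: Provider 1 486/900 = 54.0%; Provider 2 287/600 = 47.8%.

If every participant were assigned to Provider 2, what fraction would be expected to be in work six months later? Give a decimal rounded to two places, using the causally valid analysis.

The qualification attained during the programme-specific comparison favours Provider 2 throughout, but the pooled figures favour Provider 1. The question is whether to condition on qualification attained during the programme.
Qualification attained during the programme is downstream of the programme. One should not condition on a consequence of treatment, so the overall rates are the right comparison.
So P(outcome | do(Provider 2)) is just the pooled rate for Provider 2: 287/600 = 0.478.

0.48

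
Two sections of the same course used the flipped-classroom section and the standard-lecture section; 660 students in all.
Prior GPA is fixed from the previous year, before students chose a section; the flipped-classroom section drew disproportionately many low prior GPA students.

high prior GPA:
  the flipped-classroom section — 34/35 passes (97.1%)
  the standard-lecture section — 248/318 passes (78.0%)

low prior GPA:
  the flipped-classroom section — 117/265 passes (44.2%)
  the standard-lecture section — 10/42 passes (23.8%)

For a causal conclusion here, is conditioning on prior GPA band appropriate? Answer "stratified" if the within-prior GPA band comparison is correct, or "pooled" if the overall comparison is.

Nothing the teaching method does changes prior GPA band; the imbalance is an allocation artefact. With prior GPA band also predicting the outcome, the pooled figure is confounded, and the within-stratum comparison is the causal one.
Within each level — high prior GPA: 97.1% vs 78.0%; low prior GPA: 44.2% vs 23.8% — the flipped-classroom section is higher every time.

stratified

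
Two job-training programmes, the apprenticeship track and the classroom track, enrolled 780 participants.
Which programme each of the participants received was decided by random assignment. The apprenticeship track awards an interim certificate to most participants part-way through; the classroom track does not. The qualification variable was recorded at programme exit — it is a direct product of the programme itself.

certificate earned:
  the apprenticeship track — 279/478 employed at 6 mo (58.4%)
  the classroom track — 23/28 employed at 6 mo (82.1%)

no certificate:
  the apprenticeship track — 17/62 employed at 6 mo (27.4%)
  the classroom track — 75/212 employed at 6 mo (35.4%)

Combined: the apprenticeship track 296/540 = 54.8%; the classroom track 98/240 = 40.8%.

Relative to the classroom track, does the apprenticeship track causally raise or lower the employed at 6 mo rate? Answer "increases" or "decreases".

increases

The stratified and pooled comparisons disagree (the classroom track wins within each qualification attained during the programme; the apprenticeship track wins overall), so the answer turns on the causal role of qualification attained during the programme.
Qualification attained during the programme here is a post-treatment variable shaped by the programme; conditioning on it would introduce bias rather than remove it. The overall comparison is the causal one.
Pooled: the apprenticeship track 54.8% vs the classroom track 40.8%; the apprenticeship track is higher overall.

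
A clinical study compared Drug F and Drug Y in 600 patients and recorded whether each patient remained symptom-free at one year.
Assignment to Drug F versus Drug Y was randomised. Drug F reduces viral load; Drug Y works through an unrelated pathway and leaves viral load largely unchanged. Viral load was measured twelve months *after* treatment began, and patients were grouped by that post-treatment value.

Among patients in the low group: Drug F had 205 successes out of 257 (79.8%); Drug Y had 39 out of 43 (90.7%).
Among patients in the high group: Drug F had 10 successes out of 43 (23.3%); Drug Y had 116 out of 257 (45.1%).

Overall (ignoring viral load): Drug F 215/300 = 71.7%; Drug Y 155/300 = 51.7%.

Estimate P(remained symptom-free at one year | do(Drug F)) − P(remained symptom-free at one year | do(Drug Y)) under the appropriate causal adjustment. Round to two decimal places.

The distribution of viral load is itself part of what the drug does — it is an intermediate outcome. Holding it fixed would remove that part of the effect; the total effect is the pooled difference.
The causal difference is the pooled difference: 0.717 − 0.517 = +0.200.

+0.20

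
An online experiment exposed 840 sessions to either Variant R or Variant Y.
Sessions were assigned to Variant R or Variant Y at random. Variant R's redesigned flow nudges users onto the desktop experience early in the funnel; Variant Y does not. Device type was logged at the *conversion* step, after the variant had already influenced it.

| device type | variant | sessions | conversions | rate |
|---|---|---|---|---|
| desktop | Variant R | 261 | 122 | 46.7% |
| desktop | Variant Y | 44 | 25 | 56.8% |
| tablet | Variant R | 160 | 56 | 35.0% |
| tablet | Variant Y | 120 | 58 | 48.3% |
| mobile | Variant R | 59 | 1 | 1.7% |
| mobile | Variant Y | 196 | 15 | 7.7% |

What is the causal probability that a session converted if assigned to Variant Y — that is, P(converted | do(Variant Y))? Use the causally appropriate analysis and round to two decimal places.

0.27

Within every device type level Variant Y has the higher rate, yet pooled Variant R does — Simpson's reversal.
Device type here is a post-treatment variable shaped by the variant; conditioning on it would introduce bias rather than remove it. The overall comparison is the causal one.
So P(outcome | do(Variant Y)) is just the pooled rate for Variant Y: 98/360 = 0.272.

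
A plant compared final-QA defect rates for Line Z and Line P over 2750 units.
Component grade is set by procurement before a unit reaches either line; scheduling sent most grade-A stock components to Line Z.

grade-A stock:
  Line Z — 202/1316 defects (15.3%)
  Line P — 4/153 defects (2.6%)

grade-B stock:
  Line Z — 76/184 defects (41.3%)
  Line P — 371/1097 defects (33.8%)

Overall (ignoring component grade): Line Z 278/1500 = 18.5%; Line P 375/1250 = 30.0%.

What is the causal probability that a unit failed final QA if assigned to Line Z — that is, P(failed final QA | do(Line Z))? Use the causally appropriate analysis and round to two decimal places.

0.27

Within every component grade level Line P has the lower rate, yet pooled Line Z does — Simpson's reversal.
Here component grade is a common cause — it drives both which line a case falls under and the outcome. The crude comparison mixes populations; the stratum-specific rates are the causally relevant ones.
Standardising Line Z to the population component grade mix: 0.534·202/1316 + 0.466·76/184 = 0.274.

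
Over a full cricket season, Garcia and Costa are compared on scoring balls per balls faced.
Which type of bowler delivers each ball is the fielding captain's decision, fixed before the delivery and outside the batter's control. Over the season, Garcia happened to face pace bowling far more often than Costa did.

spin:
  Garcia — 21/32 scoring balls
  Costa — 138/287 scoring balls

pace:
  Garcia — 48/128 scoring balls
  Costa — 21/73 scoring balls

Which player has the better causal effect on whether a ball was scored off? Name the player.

Garcia

Garcia is higher inside every bowling type stratum but Costa is higher in aggregate. Whether to stratify depends on how bowling type relates to the player.
Bowling type differs across players for reasons unrelated to any effect of the player itself, and it separately predicts the outcome — a classic confounder. We must compare within bowling type levels.
Within each level — spin: 65.6% vs 48.1%; pace: 37.5% vs 28.8% — Garcia is higher every time.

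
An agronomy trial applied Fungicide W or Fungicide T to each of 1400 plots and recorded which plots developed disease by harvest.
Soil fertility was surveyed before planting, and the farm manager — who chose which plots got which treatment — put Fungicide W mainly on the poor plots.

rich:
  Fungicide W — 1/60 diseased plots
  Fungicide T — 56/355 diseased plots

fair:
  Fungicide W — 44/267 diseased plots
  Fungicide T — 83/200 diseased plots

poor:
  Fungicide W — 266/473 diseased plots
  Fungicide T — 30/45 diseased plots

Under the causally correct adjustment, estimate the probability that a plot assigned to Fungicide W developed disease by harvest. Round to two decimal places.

Soil fertility satisfies the back-door criterion: it is not a descendant of the fungicide, and it blocks the spurious path from fungicide to outcome. Adjusting for it (i.e., using the within-soil fertility rates) gives the causal effect.
Standardising Fungicide W to the population soil fertility mix: 0.296·1/60 + 0.334·44/267 + 0.370·266/473 = 0.268.

0.27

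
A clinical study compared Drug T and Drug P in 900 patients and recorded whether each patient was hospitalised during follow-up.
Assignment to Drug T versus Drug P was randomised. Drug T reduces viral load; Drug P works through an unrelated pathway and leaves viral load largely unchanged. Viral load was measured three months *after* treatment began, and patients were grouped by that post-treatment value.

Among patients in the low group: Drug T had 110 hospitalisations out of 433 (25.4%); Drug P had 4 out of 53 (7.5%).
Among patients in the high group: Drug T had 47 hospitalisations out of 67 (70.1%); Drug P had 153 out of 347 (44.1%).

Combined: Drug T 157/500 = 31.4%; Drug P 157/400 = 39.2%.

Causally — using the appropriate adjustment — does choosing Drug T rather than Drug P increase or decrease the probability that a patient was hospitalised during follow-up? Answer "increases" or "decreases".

decreases

Viral load here is a post-treatment variable shaped by the drug; conditioning on it would introduce bias rather than remove it. The overall comparison is the causal one.
Pooled: Drug T 31.4% vs Drug P 39.2%; Drug T is lower overall.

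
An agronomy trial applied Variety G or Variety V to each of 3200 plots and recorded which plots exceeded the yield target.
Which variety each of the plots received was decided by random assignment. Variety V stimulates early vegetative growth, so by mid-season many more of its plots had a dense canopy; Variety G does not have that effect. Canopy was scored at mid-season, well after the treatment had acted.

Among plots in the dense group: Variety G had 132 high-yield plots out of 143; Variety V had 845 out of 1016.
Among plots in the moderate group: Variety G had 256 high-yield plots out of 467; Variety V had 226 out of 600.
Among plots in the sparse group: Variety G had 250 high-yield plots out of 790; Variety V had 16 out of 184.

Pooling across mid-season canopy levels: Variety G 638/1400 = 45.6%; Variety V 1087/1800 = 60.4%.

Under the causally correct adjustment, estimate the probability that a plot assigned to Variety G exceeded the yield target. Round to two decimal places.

Within every mid-season canopy level Variety G has the higher rate, yet pooled Variety V does — Simpson's reversal.
Because the variety influences mid-season canopy, mid-season canopy is a post-treatment mediator, not a confounder. Stratifying on it would bias the estimate; the causal effect is the crude pooled difference.
So P(outcome | do(Variety G)) is just the pooled rate for Variety G: 638/1400 = 0.456.

0.46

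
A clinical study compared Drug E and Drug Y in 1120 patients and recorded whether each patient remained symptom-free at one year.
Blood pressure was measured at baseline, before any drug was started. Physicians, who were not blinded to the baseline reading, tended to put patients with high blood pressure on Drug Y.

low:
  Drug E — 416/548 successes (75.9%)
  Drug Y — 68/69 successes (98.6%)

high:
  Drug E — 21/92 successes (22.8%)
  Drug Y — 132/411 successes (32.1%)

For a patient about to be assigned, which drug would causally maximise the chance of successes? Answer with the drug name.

Drug Y

Blood pressure differs across drugs for reasons unrelated to any effect of the drug itself, and it separately predicts the outcome — a classic confounder. We must compare within blood pressure levels.
Within each level — low: 75.9% vs 98.6%; high: 22.8% vs 32.1% — Drug Y is higher every time.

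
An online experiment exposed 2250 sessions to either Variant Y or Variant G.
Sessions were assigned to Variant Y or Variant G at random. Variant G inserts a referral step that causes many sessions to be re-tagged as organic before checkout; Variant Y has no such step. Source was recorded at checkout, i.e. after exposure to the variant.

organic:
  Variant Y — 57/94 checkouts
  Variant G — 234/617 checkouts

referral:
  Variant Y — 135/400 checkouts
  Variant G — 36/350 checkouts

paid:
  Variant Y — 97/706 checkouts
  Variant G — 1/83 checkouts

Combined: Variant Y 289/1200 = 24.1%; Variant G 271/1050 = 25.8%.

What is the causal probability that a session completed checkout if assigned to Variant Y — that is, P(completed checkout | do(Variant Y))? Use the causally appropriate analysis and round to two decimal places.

0.24

The stratified and pooled comparisons disagree (Variant Y wins within each traffic source; Variant G wins overall), so the answer turns on the causal role of traffic source.
Traffic source is downstream of the variant. One should not condition on a consequence of treatment, so the overall rates are the right comparison.
So P(outcome | do(Variant Y)) is just the pooled rate for Variant Y: 289/1200 = 0.241.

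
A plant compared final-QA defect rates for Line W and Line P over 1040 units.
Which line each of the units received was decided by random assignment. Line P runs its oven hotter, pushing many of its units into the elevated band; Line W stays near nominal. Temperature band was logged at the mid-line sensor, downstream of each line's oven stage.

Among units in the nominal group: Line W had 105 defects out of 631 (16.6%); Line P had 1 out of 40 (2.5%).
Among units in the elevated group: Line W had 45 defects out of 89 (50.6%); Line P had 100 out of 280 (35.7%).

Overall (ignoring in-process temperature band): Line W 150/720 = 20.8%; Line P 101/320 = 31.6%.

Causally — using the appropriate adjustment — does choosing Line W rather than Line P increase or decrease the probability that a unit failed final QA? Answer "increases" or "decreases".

decreases

Because the line influences in-process temperature band, in-process temperature band is a post-treatment mediator, not a confounder. Stratifying on it would bias the estimate; the causal effect is the crude pooled difference.
Pooled: Line W 20.8% vs Line P 31.6%; Line W is lower overall.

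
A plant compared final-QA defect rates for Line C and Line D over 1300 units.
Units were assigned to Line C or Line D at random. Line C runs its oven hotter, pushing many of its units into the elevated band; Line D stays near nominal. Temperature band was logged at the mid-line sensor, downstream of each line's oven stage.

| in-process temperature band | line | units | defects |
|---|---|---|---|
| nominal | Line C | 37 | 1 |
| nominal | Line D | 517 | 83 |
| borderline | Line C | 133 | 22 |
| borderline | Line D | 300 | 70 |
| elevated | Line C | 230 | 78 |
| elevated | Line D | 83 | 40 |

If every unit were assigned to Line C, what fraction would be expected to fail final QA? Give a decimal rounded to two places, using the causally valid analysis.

0.25

Line C is lower inside every in-process temperature band stratum but Line D is lower in aggregate. Whether to stratify depends on how in-process temperature band relates to the line.
Stratifying would compare lines among units the lines themselves sorted into in-process temperature band groups — a form of selection on an intermediate. The unconditioned pooled rates give the total causal effect.
So P(outcome | do(Line C)) is just the pooled rate for Line C: 101/400 = 0.253.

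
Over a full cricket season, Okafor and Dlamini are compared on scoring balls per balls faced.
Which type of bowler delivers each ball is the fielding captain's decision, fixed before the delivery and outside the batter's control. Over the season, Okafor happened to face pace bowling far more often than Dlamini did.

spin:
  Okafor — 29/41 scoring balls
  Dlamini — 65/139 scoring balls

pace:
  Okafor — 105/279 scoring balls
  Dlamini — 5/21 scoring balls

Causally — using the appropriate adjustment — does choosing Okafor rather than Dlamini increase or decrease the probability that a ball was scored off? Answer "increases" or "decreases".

increases

Nothing the player does changes bowling type; the imbalance is an allocation artefact. With bowling type also predicting the outcome, the pooled figure is confounded, and the within-stratum comparison is the causal one.
Within each level — spin: 70.7% vs 46.8%; pace: 37.6% vs 23.8% — Okafor is higher every time.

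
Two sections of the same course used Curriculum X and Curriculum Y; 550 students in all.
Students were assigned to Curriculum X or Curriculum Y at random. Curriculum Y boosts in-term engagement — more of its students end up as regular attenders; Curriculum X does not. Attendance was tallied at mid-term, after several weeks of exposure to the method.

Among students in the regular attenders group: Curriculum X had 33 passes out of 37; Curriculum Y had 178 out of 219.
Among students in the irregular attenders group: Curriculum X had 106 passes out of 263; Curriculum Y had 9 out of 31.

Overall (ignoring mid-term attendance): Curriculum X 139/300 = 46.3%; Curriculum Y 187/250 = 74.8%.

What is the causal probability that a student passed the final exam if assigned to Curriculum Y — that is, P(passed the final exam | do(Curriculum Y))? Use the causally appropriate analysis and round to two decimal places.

0.75

The stratified and pooled comparisons disagree (Curriculum X wins within each mid-term attendance; Curriculum Y wins overall), so the answer turns on the causal role of mid-term attendance.
Stratifying would compare teaching methods among students the teaching methods themselves sorted into mid-term attendance groups — a form of selection on an intermediate. The unconditioned pooled rates give the total causal effect.
So P(outcome | do(Curriculum Y)) is just the pooled rate for Curriculum Y: 187/250 = 0.748.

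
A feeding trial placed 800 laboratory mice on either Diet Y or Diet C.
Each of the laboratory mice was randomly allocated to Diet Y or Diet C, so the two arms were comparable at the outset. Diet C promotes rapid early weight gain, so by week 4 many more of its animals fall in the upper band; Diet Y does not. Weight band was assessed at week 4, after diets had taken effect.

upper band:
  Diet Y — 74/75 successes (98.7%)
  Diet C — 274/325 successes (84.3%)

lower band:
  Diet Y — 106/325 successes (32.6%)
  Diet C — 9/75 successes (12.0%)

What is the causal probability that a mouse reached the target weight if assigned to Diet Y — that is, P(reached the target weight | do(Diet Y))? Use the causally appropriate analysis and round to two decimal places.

0.45

Within every week-4 weight band level Diet Y has the higher rate, yet pooled Diet C does — Simpson's reversal.
Week-4 weight band here is a post-treatment variable shaped by the diet; conditioning on it would introduce bias rather than remove it. The overall comparison is the causal one.
So P(outcome | do(Diet Y)) is just the pooled rate for Diet Y: 180/400 = 0.450.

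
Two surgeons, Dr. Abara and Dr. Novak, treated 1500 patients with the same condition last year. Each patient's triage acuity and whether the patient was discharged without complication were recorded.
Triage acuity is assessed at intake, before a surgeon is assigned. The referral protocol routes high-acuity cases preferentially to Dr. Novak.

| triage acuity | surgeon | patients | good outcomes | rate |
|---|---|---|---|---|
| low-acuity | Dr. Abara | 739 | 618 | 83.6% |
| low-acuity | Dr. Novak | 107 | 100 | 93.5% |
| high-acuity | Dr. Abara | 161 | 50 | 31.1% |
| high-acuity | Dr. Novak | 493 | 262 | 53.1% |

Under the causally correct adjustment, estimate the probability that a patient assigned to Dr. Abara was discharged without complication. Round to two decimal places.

0.61

Since triage acuity is a pre-existing factor (not a product of the surgeon) and it affects the outcome on its own, it is a confounder. The stratified rates, not the pooled rate, identify the causal effect.
Standardising Dr. Abara to the population triage acuity mix: 0.564·618/739 + 0.436·50/161 = 0.607.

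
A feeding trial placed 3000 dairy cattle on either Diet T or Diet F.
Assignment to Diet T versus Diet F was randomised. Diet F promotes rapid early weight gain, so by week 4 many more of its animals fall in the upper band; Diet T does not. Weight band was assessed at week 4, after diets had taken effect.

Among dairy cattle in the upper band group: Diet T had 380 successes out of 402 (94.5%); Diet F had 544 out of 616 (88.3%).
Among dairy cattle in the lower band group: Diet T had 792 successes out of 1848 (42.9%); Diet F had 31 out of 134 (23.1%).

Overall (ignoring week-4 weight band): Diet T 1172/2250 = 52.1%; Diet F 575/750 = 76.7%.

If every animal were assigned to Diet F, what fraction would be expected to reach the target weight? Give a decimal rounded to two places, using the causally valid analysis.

The week-4 weight band-specific comparison favours Diet T throughout, but the pooled figures favour Diet F. The question is whether to condition on week-4 weight band.
Week-4 weight band here is a post-treatment variable shaped by the diet; conditioning on it would introduce bias rather than remove it. The overall comparison is the causal one.
So P(outcome | do(Diet F)) is just the pooled rate for Diet F: 575/750 = 0.767.

0.77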